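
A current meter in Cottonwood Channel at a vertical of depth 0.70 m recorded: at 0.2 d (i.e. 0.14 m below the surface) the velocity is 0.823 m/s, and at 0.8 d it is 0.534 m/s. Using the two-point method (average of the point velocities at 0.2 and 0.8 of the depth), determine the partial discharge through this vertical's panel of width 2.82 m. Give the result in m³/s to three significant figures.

1.34 m³/s

v̄ = (0.823 + 0.534) / 2 = 0.6785 m/s
q = v̄ × d × w = 0.6785 × 0.70 × 2.82 = 1.339 m³/s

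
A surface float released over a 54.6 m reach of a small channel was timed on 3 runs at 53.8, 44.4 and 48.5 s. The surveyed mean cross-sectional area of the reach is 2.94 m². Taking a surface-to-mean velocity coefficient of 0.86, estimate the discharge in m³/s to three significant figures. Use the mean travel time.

t̄ = (53.8 + 44.4 + 48.5) / 3 = 48.9 s
v_surface = L / t̄ = 54.6 / 48.9 = 1.117 m/s
v_mean = 0.86 × 1.117 = 0.9602 m/s
Q = A × v_mean = 2.94 × 0.9602 = 2.823 m³/s

2.82 m³/s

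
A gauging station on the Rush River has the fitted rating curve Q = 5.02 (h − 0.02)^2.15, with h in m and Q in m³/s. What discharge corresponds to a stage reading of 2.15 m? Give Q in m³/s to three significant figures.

25.5 m³/s

Q = 5.02 × (2.15 − 0.02)^2.15 = 5.02 × 2.13^2.15 = 25.51 m³/s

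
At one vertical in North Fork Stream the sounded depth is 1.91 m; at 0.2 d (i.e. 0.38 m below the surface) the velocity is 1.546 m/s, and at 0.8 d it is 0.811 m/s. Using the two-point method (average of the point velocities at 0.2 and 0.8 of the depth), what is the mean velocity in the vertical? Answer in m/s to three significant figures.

v̄ = (1.546 + 0.811) / 2 = 1.179 m/s

1.18 m/s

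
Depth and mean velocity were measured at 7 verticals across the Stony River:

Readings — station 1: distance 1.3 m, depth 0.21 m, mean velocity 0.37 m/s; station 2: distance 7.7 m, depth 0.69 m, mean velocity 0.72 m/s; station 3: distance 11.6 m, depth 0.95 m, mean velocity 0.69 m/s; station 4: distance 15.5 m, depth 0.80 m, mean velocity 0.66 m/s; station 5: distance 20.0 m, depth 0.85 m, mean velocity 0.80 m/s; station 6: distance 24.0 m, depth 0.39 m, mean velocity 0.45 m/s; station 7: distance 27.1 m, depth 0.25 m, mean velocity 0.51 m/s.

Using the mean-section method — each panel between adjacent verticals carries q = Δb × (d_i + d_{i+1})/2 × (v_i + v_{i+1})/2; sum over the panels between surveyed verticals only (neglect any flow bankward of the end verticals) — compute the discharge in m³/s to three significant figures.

10.9 m³/s

Panel 1-2: Δb = 6.4 m, d̄ = (0.21+0.69)/2 = 0.45, v̄ = (0.37+0.72)/2 = 0.545 → q = 6.4×0.45×0.545 = 1.570 m³/s
Panel 2-3: Δb = 3.9 m, d̄ = (0.69+0.95)/2 = 0.82, v̄ = (0.72+0.69)/2 = 0.705 → q = 3.9×0.82×0.705 = 2.255 m³/s
Panel 3-4: Δb = 3.9 m, d̄ = (0.95+0.80)/2 = 0.875, v̄ = (0.69+0.66)/2 = 0.675 → q = 3.9×0.875×0.675 = 2.303 m³/s
Panel 4-5: Δb = 4.5 m, d̄ = (0.80+0.85)/2 = 0.825, v̄ = (0.66+0.80)/2 = 0.73 → q = 4.5×0.825×0.73 = 2.710 m³/s
Panel 5-6: Δb = 4 m, d̄ = (0.85+0.39)/2 = 0.62, v̄ = (0.80+0.45)/2 = 0.625 → q = 4×0.62×0.625 = 1.550 m³/s
Panel 6-7: Δb = 3.1 m, d̄ = (0.39+0.25)/2 = 0.32, v̄ = (0.45+0.51)/2 = 0.48 → q = 3.1×0.32×0.48 = 0.4762 m³/s
Q = Σ q = 10.86 m³/s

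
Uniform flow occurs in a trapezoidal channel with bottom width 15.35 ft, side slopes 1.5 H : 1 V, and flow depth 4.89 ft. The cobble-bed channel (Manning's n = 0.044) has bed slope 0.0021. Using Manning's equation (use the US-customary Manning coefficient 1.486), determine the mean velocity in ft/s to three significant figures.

A = (b + z·y)·y = (15.35 + 1.5×4.89)×4.89 = 110.9 ft²
P = b + 2y√(1+z²) = 15.35 + 2×4.89×√(1+1.5²) = 32.98 ft
R = A/P = 110.9/32.98 = 3.363 ft
Q = (1.486/n)·A·R^(2/3)·S^(1/2) = (1.486/0.044) × 110.9 × 3.363^(2/3) × 0.0021^(1/2) = 385.4 ft³/s
V = Q/A = 385.4/110.9 = 3.474 ft/s

3.47 ft/s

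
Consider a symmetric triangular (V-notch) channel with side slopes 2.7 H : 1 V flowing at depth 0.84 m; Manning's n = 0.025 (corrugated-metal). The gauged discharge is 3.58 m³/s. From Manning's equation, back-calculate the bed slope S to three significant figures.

0.00764

A = z·y² = 2.7×0.84² = 1.905 m²
P = 2y√(1+z²) = 2×0.84×√(1+2.7²) = 4.837 m
R = A/P = 1.905/4.837 = 0.3939 m
S = (Q·n / (1·A·R^(2/3)))² = (3.58×0.025 / (1×1.905×0.5373))² = 0.007645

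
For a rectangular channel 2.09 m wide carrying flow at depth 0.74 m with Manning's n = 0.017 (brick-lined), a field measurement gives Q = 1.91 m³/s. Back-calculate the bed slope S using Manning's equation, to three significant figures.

0.00134

A = b·y = 2.09 × 0.74 = 1.547 m²
P = b + 2y = 2.09 + 2×0.74 = 3.570 m
R = A/P = 1.547/3.570 = 0.4332 m
S = (Q·n / (1·A·R^(2/3)))² = (1.91×0.017 / (1×1.547×0.5725))² = 0.001345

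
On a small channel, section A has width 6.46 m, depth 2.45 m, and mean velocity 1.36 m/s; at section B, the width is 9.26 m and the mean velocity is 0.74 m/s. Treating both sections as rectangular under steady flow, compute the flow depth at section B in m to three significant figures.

3.14 m

Q = A₁V₁ = (6.46×2.45) × 1.36 = 21.52 m³/s
d₂ = Q/(b₂ V₂) = 21.52/(9.26×0.74) = 3.141 m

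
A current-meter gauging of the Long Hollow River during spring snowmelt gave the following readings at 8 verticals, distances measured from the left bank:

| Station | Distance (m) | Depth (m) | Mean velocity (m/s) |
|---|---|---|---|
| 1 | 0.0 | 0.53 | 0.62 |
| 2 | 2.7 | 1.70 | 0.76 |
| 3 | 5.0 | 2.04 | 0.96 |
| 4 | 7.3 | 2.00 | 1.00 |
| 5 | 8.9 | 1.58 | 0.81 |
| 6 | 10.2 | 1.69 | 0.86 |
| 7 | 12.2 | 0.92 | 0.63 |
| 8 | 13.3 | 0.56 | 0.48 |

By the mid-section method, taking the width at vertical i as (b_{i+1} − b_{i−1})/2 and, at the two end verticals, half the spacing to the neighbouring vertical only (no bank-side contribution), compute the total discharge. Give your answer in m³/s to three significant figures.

17.4 m³/s

w_1 = (2.7 − 0.0)/2 = 1.35 m; q_1 = 0.62 × 0.53 × 1.35 = 0.4436 m³/s
w_2 = (5.0 − 0.0)/2 = 2.5 m; q_2 = 0.76 × 1.70 × 2.5 = 3.230 m³/s
w_3 = (7.3 − 2.7)/2 = 2.3 m; q_3 = 0.96 × 2.04 × 2.3 = 4.504 m³/s
w_4 = (8.9 − 5.0)/2 = 1.95 m; q_4 = 1.00 × 2.00 × 1.95 = 3.900 m³/s
w_5 = (10.2 − 7.3)/2 = 1.45 m; q_5 = 0.81 × 1.58 × 1.45 = 1.856 m³/s
w_6 = (12.2 − 8.9)/2 = 1.65 m; q_6 = 0.86 × 1.69 × 1.65 = 2.398 m³/s
w_7 = (13.3 − 10.2)/2 = 1.55 m; q_7 = 0.63 × 0.92 × 1.55 = 0.8984 m³/s
w_8 = (13.3 − 12.2)/2 = 0.55 m; q_8 = 0.48 × 0.56 × 0.55 = 0.1478 m³/s
Q = Σ qᵢ = 17.38 m³/s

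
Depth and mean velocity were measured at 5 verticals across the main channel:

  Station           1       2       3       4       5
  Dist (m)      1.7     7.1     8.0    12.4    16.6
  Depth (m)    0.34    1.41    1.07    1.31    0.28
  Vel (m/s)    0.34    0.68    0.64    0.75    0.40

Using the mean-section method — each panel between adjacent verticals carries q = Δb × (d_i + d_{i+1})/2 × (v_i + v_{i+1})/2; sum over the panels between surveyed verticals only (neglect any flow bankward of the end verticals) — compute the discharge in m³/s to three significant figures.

Panel 1-2: Δb = 5.4 m, d̄ = (0.34+1.41)/2 = 0.875, v̄ = (0.34+0.68)/2 = 0.51 → q = 5.4×0.875×0.51 = 2.410 m³/s
Panel 2-3: Δb = 0.9 m, d̄ = (1.41+1.07)/2 = 1.24, v̄ = (0.68+0.64)/2 = 0.66 → q = 0.9×1.24×0.66 = 0.7366 m³/s
Panel 3-4: Δb = 4.4 m, d̄ = (1.07+1.31)/2 = 1.19, v̄ = (0.64+0.75)/2 = 0.695 → q = 4.4×1.19×0.695 = 3.639 m³/s
Panel 4-5: Δb = 4.2 m, d̄ = (1.31+0.28)/2 = 0.795, v̄ = (0.75+0.40)/2 = 0.575 → q = 4.2×0.795×0.575 = 1.920 m³/s
Q = Σ q = 8.705 m³/s

8.71 m³/s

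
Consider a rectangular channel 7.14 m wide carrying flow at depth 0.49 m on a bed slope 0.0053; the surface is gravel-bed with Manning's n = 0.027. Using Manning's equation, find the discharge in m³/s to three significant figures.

5.38 m³/s

A = b·y = 7.14 × 0.49 = 3.499 m²
P = b + 2y = 7.14 + 2×0.49 = 8.120 m
R = A/P = 3.499/8.120 = 0.4309 m
Q = (1/n)·A·R^(2/3)·S^(1/2) = (1/0.027) × 3.499 × 0.4309^(2/3) × 0.0053^(1/2) = 5.381 m³/s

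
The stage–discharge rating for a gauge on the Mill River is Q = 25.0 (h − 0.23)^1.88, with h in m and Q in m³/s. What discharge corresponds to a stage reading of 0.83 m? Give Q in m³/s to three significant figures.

Q = 25.0 × (0.83 − 0.23)^1.88 = 25.0 × 0.6^1.88 = 9.569 m³/s

9.57 m³/s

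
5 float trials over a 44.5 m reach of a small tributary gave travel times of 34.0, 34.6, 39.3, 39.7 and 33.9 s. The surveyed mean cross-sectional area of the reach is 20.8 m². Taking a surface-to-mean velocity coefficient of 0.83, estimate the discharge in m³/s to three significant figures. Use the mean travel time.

21.2 m³/s

t̄ = (34.0 + 34.6 + 39.3 + 39.7 + 33.9) / 5 = 36.3 s
v_surface = L / t̄ = 44.5 / 36.3 = 1.226 m/s
v_mean = 0.83 × 1.226 = 1.017 m/s
Q = A × v_mean = 20.8 × 1.017 = 21.16 m³/s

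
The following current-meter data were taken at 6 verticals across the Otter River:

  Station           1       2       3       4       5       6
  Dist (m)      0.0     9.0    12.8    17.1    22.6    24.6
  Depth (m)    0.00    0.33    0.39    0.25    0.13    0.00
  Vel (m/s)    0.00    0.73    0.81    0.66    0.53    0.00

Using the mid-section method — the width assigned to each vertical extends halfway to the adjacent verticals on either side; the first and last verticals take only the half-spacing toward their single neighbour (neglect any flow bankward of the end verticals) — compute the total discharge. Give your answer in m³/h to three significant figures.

w_2 = (12.8 − 0.0)/2 = 6.4 m; q_2 = 0.73 × 0.33 × 6.4 = 1.542 m³/s
w_3 = (17.1 − 9.0)/2 = 4.05 m; q_3 = 0.81 × 0.39 × 4.05 = 1.279 m³/s
w_4 = (22.6 − 12.8)/2 = 4.9 m; q_4 = 0.66 × 0.25 × 4.9 = 0.8085 m³/s
w_5 = (24.6 − 17.1)/2 = 3.75 m; q_5 = 0.53 × 0.13 × 3.75 = 0.2584 m³/s
Stations 1, 6 contribute zero (depth or velocity is 0).
Q = Σ qᵢ = 3.888 m³/s
= 3.888 × 3600 = 14000 m³/h

14000 m³/h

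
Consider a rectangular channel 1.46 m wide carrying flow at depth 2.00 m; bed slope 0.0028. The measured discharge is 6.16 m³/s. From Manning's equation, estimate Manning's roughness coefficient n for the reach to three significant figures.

0.0165

A = b·y = 1.46 × 2.00 = 2.920 m²
P = b + 2y = 1.46 + 2×2.00 = 5.460 m
R = A/P = 2.920/5.460 = 0.5348 m
n = (1/Q)·A·R^(2/3)·S^(1/2) = (1/6.16) × 2.920 × 0.6589 × 0.05292 = 0.01653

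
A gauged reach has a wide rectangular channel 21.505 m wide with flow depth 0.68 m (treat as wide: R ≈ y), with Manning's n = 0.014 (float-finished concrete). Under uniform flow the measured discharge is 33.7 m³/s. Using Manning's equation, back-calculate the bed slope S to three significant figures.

A = b·y = 21.505 × 0.68 = 14.62 m²
Wide channel: R ≈ y = 0.68 m
S = (Q·n / (1·A·R^(2/3)))² = (33.7×0.014 / (1×14.62×0.7733))² = 0.001741

0.00174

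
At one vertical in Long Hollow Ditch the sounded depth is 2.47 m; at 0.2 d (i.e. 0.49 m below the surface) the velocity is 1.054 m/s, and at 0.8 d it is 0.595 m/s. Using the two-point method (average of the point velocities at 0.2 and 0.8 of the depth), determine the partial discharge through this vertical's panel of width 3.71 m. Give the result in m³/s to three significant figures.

7.56 m³/s

v̄ = (1.054 + 0.595) / 2 = 0.8245 m/s
q = v̄ × d × w = 0.8245 × 2.47 × 3.71 = 7.555 m³/s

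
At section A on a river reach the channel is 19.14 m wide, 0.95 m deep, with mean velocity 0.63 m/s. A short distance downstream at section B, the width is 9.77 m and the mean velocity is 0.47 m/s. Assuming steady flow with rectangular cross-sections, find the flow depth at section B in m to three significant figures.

2.49 m

Q = A₁V₁ = (19.14×0.95) × 0.63 = 11.46 m³/s
d₂ = Q/(b₂ V₂) = 11.46/(9.77×0.47) = 2.495 m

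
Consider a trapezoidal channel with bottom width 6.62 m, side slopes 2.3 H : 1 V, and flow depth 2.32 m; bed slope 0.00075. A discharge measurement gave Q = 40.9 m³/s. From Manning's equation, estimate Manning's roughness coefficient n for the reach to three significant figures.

A = (b + z·y)·y = (6.62 + 2.3×2.32)×2.32 = 27.74 m²
P = b + 2y√(1+z²) = 6.62 + 2×2.32×√(1+2.3²) = 18.26 m
R = A/P = 27.74/18.26 = 1.519 m
n = (1/Q)·A·R^(2/3)·S^(1/2) = (1/40.9) × 27.74 × 1.322 × 0.02739 = 0.02455

0.0245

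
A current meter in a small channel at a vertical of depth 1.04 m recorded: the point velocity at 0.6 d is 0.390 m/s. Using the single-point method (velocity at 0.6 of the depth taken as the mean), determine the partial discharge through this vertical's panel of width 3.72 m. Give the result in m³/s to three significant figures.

1.51 m³/s

v̄ = v₀.₆ = 0.390 m/s
q = v̄ × d × w = 0.3900 × 1.04 × 3.72 = 1.509 m³/s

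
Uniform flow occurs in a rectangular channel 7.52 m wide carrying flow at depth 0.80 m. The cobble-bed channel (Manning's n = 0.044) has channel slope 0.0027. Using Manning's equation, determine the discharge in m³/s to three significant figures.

A = b·y = 7.52 × 0.80 = 6.016 m²
P = b + 2y = 7.52 + 2×0.80 = 9.120 m
R = A/P = 6.016/9.120 = 0.6596 m
Q = (1/n)·A·R^(2/3)·S^(1/2) = (1/0.044) × 6.016 × 0.6596^(2/3) × 0.0027^(1/2) = 5.384 m³/s

5.38 m³/s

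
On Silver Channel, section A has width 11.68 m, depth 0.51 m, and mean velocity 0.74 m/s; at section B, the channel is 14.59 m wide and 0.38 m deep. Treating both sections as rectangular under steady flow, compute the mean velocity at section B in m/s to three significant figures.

Q = A₁V₁ = (11.68×0.51) × 0.74 = 4.408 m³/s
A₂ = 14.59 × 0.38 = 5.544 m²
V₂ = Q/A₂ = 4.408/5.544 = 0.7951 m/s

0.795 m/s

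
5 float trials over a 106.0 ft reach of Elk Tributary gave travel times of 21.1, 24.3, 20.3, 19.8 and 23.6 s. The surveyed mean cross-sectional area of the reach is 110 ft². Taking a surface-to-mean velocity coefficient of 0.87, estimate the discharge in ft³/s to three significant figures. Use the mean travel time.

465 ft³/s

t̄ = (21.1 + 24.3 + 20.3 + 19.8 + 23.6) / 5 = 21.82 s
v_surface = L / t̄ = 106.0 / 21.82 = 4.858 ft/s
v_mean = 0.87 × 4.858 = 4.226 ft/s
Q = A × v_mean = 110 × 4.226 = 464.9 ft³/s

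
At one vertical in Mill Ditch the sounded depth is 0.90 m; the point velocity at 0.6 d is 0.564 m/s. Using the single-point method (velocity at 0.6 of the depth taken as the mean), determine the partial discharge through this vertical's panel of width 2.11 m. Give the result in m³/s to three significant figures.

v̄ = v₀.₆ = 0.564 m/s
q = v̄ × d × w = 0.5640 × 0.90 × 2.11 = 1.071 m³/s

1.07 m³/s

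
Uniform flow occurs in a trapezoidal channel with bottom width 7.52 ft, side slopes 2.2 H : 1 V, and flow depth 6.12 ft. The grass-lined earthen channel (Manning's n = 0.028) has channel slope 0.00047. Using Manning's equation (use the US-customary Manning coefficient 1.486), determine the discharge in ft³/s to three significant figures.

338 ft³/s

A = (b + z·y)·y = (7.52 + 2.2×6.12)×6.12 = 128.4 ft²
P = b + 2y√(1+z²) = 7.52 + 2×6.12×√(1+2.2²) = 37.10 ft
R = A/P = 128.4/37.10 = 3.462 ft
Q = (1.486/n)·A·R^(2/3)·S^(1/2) = (1.486/0.028) × 128.4 × 3.462^(2/3) × 0.00047^(1/2) = 338.1 ft³/s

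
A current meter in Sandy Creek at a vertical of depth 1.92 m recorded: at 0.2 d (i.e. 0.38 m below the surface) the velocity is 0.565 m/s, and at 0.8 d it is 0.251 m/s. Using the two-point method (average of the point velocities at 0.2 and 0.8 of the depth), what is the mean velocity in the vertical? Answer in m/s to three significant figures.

0.408 m/s

v̄ = (0.565 + 0.251) / 2 = 0.4080 m/s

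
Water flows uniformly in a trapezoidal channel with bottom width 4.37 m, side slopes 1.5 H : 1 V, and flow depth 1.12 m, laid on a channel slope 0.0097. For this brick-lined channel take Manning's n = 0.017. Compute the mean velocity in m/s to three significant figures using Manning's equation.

A = (b + z·y)·y = (4.37 + 1.5×1.12)×1.12 = 6.776 m²
P = b + 2y√(1+z²) = 4.37 + 2×1.12×√(1+1.5²) = 8.408 m
R = A/P = 6.776/8.408 = 0.8059 m
Q = (1/n)·A·R^(2/3)·S^(1/2) = (1/0.017) × 6.776 × 0.8059^(2/3) × 0.0097^(1/2) = 34.00 m³/s
V = Q/A = 34.00/6.776 = 5.017 m/s

5.02 m/s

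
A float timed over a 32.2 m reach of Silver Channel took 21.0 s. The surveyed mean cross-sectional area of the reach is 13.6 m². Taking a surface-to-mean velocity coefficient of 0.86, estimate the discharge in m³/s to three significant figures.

17.9 m³/s

v_surface = L / t̄ = 32.2 / 21 = 1.533 m/s
v_mean = 0.86 × 1.533 = 1.319 m/s
Q = A × v_mean = 13.6 × 1.319 = 17.93 m³/s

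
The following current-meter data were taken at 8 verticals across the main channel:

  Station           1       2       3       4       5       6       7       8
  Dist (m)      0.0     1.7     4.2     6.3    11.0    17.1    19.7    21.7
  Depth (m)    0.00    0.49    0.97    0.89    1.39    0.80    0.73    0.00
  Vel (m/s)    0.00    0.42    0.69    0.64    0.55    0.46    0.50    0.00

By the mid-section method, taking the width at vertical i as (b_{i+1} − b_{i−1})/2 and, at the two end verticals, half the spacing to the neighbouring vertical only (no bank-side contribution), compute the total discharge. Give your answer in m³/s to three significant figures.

w_2 = (4.2 − 0.0)/2 = 2.1 m; q_2 = 0.42 × 0.49 × 2.1 = 0.4322 m³/s
w_3 = (6.3 − 1.7)/2 = 2.3 m; q_3 = 0.69 × 0.97 × 2.3 = 1.539 m³/s
w_4 = (11.0 − 4.2)/2 = 3.4 m; q_4 = 0.64 × 0.89 × 3.4 = 1.937 m³/s
w_5 = (17.1 − 6.3)/2 = 5.4 m; q_5 = 0.55 × 1.39 × 5.4 = 4.128 m³/s
w_6 = (19.7 − 11.0)/2 = 4.35 m; q_6 = 0.46 × 0.80 × 4.35 = 1.601 m³/s
w_7 = (21.7 − 17.1)/2 = 2.3 m; q_7 = 0.50 × 0.73 × 2.3 = 0.8395 m³/s
Stations 1, 8 contribute zero (depth or velocity is 0).
Q = Σ qᵢ = 10.48 m³/s

10.5 m³/s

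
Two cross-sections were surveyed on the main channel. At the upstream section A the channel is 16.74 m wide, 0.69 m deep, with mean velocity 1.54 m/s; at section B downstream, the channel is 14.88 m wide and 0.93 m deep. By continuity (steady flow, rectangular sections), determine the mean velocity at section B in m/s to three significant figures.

Q = A₁V₁ = (16.74×0.69) × 1.54 = 17.79 m³/s
A₂ = 14.88 × 0.93 = 13.84 m²
V₂ = Q/A₂ = 17.79/13.84 = 1.285 m/s

1.29 m/s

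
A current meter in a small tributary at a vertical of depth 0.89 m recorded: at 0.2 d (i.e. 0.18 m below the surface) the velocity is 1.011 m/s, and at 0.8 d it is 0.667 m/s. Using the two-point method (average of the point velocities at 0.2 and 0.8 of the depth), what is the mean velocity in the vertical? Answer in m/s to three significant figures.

0.839 m/s

v̄ = (1.011 + 0.667) / 2 = 0.8390 m/s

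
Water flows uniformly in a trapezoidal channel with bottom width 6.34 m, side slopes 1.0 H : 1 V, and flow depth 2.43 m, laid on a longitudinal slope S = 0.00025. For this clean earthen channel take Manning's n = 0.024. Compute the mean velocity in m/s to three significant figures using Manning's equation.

A = (b + z·y)·y = (6.34 + 1.0×2.43)×2.43 = 21.31 m²
P = b + 2y√(1+z²) = 6.34 + 2×2.43×√(1+1.0²) = 13.21 m
R = A/P = 21.31/13.21 = 1.613 m
Q = (1/n)·A·R^(2/3)·S^(1/2) = (1/0.024) × 21.31 × 1.613^(2/3) × 0.00025^(1/2) = 19.31 m³/s
V = Q/A = 19.31/21.31 = 0.9061 m/s

0.906 m/s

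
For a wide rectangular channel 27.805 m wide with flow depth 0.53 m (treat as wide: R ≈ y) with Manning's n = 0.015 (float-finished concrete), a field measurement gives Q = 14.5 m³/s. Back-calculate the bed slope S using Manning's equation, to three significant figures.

A = b·y = 27.805 × 0.53 = 14.74 m²
Wide channel: R ≈ y = 0.53 m
S = (Q·n / (1·A·R^(2/3)))² = (14.5×0.015 / (1×14.74×0.6549))² = 0.0005079

0.000508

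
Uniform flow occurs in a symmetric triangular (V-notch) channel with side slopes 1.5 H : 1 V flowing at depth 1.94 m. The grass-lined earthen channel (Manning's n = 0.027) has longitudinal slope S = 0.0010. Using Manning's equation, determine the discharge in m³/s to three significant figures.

A = z·y² = 1.5×1.94² = 5.645 m²
P = 2y√(1+z²) = 2×1.94×√(1+1.5²) = 6.995 m
R = A/P = 5.645/6.995 = 0.8071 m
Q = (1/n)·A·R^(2/3)·S^(1/2) = (1/0.027) × 5.645 × 0.8071^(2/3) × 0.0010^(1/2) = 5.732 m³/s

5.73 m³/s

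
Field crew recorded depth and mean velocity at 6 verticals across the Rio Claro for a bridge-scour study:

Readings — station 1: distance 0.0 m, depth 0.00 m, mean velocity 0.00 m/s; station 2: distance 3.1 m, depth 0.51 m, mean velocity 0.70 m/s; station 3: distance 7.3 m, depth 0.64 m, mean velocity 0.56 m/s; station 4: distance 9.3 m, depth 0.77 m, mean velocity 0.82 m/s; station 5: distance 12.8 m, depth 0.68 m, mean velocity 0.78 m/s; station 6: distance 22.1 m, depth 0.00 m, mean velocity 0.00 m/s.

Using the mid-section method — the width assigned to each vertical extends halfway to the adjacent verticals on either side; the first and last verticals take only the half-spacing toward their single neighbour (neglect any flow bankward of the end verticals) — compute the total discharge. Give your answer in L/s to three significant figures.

7550 L/s

w_2 = (7.3 − 0.0)/2 = 3.65 m; q_2 = 0.70 × 0.51 × 3.65 = 1.303 m³/s
w_3 = (9.3 − 3.1)/2 = 3.1 m; q_3 = 0.56 × 0.64 × 3.1 = 1.111 m³/s
w_4 = (12.8 − 7.3)/2 = 2.75 m; q_4 = 0.82 × 0.77 × 2.75 = 1.736 m³/s
w_5 = (22.1 − 9.3)/2 = 6.4 m; q_5 = 0.78 × 0.68 × 6.4 = 3.395 m³/s
Stations 1, 6 contribute zero (depth or velocity is 0).
Q = Σ qᵢ = 7.545 m³/s
= 7.545 × 1000 = 7545 L/s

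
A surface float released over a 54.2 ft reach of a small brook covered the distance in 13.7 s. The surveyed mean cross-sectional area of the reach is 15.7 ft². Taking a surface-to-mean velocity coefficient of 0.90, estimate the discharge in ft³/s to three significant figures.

55.9 ft³/s

v_surface = L / t̄ = 54.2 / 13.7 = 3.956 ft/s
v_mean = 0.90 × 3.956 = 3.561 ft/s
Q = A × v_mean = 15.7 × 3.561 = 55.90 ft³/s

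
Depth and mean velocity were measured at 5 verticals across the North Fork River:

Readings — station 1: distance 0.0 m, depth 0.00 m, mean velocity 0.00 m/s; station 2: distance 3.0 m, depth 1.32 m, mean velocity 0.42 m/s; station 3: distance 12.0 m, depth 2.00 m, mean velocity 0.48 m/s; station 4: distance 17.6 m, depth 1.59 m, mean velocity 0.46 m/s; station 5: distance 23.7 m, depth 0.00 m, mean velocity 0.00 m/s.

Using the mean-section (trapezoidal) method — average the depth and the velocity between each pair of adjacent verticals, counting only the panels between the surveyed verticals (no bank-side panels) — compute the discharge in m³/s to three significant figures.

13.0 m³/s

Panel 1-2: Δb = 3 m, d̄ = (0.00+1.32)/2 = 0.66, v̄ = (0.00+0.42)/2 = 0.21 → q = 3×0.66×0.21 = 0.4158 m³/s
Panel 2-3: Δb = 9 m, d̄ = (1.32+2.00)/2 = 1.66, v̄ = (0.42+0.48)/2 = 0.45 → q = 9×1.66×0.45 = 6.723 m³/s
Panel 3-4: Δb = 5.6 m, d̄ = (2.00+1.59)/2 = 1.795, v̄ = (0.48+0.46)/2 = 0.47 → q = 5.6×1.795×0.47 = 4.724 m³/s
Panel 4-5: Δb = 6.1 m, d̄ = (1.59+0.00)/2 = 0.795, v̄ = (0.46+0.00)/2 = 0.23 → q = 6.1×0.795×0.23 = 1.115 m³/s
Q = Σ q = 12.98 m³/s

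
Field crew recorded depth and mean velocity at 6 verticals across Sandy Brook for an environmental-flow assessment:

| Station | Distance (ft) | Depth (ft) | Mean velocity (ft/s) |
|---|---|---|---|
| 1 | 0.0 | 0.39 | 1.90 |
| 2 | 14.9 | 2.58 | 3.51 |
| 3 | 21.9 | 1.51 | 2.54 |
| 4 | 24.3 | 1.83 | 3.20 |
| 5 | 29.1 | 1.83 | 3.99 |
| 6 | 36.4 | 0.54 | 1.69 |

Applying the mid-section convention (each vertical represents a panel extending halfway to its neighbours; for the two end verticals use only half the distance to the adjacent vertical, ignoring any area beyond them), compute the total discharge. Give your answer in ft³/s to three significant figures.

191 ft³/s

w_1 = (14.9 − 0.0)/2 = 7.45 ft; q_1 = 1.90 × 0.39 × 7.45 = 5.520 ft³/s
w_2 = (21.9 − 0.0)/2 = 10.95 ft; q_2 = 3.51 × 2.58 × 10.95 = 99.16 ft³/s
w_3 = (24.3 − 14.9)/2 = 4.7 ft; q_3 = 2.54 × 1.51 × 4.7 = 18.03 ft³/s
w_4 = (29.1 − 21.9)/2 = 3.6 ft; q_4 = 3.20 × 1.83 × 3.6 = 21.08 ft³/s
w_5 = (36.4 − 24.3)/2 = 6.05 ft; q_5 = 3.99 × 1.83 × 6.05 = 44.18 ft³/s
w_6 = (36.4 − 29.1)/2 = 3.65 ft; q_6 = 1.69 × 0.54 × 3.65 = 3.331 ft³/s
Q = Σ qᵢ = 191.3 ft³/s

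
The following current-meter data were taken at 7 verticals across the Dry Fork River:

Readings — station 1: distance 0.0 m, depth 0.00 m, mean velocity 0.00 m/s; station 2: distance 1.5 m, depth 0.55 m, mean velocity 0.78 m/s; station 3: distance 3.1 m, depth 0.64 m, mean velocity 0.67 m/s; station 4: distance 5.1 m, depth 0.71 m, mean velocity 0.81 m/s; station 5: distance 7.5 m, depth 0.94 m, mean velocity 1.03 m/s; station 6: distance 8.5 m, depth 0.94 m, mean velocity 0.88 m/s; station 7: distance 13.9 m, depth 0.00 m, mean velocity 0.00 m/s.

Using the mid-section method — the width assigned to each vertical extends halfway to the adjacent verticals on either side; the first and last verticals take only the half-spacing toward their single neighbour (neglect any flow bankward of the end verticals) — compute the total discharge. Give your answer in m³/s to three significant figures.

6.99 m³/s

w_2 = (3.1 − 0.0)/2 = 1.55 m; q_2 = 0.78 × 0.55 × 1.55 = 0.6650 m³/s
w_3 = (5.1 − 1.5)/2 = 1.8 m; q_3 = 0.67 × 0.64 × 1.8 = 0.7718 m³/s
w_4 = (7.5 − 3.1)/2 = 2.2 m; q_4 = 0.81 × 0.71 × 2.2 = 1.265 m³/s
w_5 = (8.5 − 5.1)/2 = 1.7 m; q_5 = 1.03 × 0.94 × 1.7 = 1.646 m³/s
w_6 = (13.9 − 7.5)/2 = 3.2 m; q_6 = 0.88 × 0.94 × 3.2 = 2.647 m³/s
Stations 1, 7 contribute zero (depth or velocity is 0).
Q = Σ qᵢ = 6.995 m³/s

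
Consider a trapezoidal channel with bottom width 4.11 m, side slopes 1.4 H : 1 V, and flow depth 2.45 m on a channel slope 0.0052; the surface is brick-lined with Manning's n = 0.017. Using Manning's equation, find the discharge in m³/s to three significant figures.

A = (b + z·y)·y = (4.11 + 1.4×2.45)×2.45 = 18.47 m²
P = b + 2y√(1+z²) = 4.11 + 2×2.45×√(1+1.4²) = 12.54 m
R = A/P = 18.47/12.54 = 1.473 m
Q = (1/n)·A·R^(2/3)·S^(1/2) = (1/0.017) × 18.47 × 1.473^(2/3) × 0.0052^(1/2) = 101.4 m³/s

101 m³/s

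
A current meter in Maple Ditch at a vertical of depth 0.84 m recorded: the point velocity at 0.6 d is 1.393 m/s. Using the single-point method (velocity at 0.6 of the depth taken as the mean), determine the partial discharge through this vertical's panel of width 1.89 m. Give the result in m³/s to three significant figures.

v̄ = v₀.₆ = 1.393 m/s
q = v̄ × d × w = 1.393 × 0.84 × 1.89 = 2.212 m³/s

2.21 m³/s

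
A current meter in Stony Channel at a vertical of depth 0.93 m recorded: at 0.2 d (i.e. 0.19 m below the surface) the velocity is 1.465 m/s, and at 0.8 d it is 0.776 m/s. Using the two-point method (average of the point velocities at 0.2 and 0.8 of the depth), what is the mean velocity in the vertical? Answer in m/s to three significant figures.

1.12 m/s

v̄ = (1.465 + 0.776) / 2 = 1.121 m/s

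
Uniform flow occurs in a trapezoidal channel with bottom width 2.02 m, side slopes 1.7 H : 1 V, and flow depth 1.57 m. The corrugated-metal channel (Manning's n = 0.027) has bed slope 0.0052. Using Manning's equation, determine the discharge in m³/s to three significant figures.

A = (b + z·y)·y = (2.02 + 1.7×1.57)×1.57 = 7.362 m²
P = b + 2y√(1+z²) = 2.02 + 2×1.57×√(1+1.7²) = 8.213 m
R = A/P = 7.362/8.213 = 0.8963 m
Q = (1/n)·A·R^(2/3)·S^(1/2) = (1/0.027) × 7.362 × 0.8963^(2/3) × 0.0052^(1/2) = 18.28 m³/s

18.3 m³/s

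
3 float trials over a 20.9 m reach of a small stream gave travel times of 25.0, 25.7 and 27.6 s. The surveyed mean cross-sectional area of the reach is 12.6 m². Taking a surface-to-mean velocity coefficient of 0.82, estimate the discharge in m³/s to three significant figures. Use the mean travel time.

t̄ = (25.0 + 25.7 + 27.6) / 3 = 26.1 s
v_surface = L / t̄ = 20.9 / 26.1 = 0.8008 m/s
v_mean = 0.82 × 0.8008 = 0.6566 m/s
Q = A × v_mean = 12.6 × 0.6566 = 8.274 m³/s

8.27 m³/s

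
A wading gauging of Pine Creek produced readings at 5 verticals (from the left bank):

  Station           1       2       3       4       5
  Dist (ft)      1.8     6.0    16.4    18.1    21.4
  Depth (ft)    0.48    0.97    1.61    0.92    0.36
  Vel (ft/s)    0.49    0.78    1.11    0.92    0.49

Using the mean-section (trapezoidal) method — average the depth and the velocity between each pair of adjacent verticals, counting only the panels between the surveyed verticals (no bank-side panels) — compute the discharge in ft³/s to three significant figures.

18.3 ft³/s

Panel 1-2: Δb = 4.2 ft, d̄ = (0.48+0.97)/2 = 0.725, v̄ = (0.49+0.78)/2 = 0.635 → q = 4.2×0.725×0.635 = 1.934 ft³/s
Panel 2-3: Δb = 10.4 ft, d̄ = (0.97+1.61)/2 = 1.29, v̄ = (0.78+1.11)/2 = 0.945 → q = 10.4×1.29×0.945 = 12.68 ft³/s
Panel 3-4: Δb = 1.7 ft, d̄ = (1.61+0.92)/2 = 1.265, v̄ = (1.11+0.92)/2 = 1.015 → q = 1.7×1.265×1.015 = 2.183 ft³/s
Panel 4-5: Δb = 3.3 ft, d̄ = (0.92+0.36)/2 = 0.64, v̄ = (0.92+0.49)/2 = 0.705 → q = 3.3×0.64×0.705 = 1.489 ft³/s
Q = Σ q = 18.28 ft³/s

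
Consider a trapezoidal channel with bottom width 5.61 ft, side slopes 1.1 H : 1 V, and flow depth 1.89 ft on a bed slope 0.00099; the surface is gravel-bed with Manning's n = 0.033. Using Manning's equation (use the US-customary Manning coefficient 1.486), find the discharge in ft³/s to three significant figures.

24.5 ft³/s

A = (b + z·y)·y = (5.61 + 1.1×1.89)×1.89 = 14.53 ft²
P = b + 2y√(1+z²) = 5.61 + 2×1.89×√(1+1.1²) = 11.23 ft
R = A/P = 14.53/11.23 = 1.294 ft
Q = (1.486/n)·A·R^(2/3)·S^(1/2) = (1.486/0.033) × 14.53 × 1.294^(2/3) × 0.00099^(1/2) = 24.45 ft³/s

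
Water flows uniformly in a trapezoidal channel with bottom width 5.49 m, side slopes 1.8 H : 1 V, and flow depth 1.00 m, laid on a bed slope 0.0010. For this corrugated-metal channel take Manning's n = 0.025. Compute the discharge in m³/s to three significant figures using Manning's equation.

A = (b + z·y)·y = (5.49 + 1.8×1.00)×1.00 = 7.290 m²
P = b + 2y√(1+z²) = 5.49 + 2×1.00×√(1+1.8²) = 9.608 m
R = A/P = 7.290/9.608 = 0.7587 m
Q = (1/n)·A·R^(2/3)·S^(1/2) = (1/0.025) × 7.290 × 0.7587^(2/3) × 0.0010^(1/2) = 7.671 m³/s

7.67 m³/s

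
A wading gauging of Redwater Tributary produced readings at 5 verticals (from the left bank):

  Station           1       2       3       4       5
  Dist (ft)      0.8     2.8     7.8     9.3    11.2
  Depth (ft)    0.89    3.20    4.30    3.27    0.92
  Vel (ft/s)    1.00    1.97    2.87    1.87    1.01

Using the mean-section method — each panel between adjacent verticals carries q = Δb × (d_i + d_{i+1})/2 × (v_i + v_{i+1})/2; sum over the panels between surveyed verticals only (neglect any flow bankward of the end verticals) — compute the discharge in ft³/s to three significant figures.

70.6 ft³/s

Panel 1-2: Δb = 2 ft, d̄ = (0.89+3.20)/2 = 2.045, v̄ = (1.00+1.97)/2 = 1.485 → q = 2×2.045×1.485 = 6.074 ft³/s
Panel 2-3: Δb = 5 ft, d̄ = (3.20+4.30)/2 = 3.75, v̄ = (1.97+2.87)/2 = 2.42 → q = 5×3.75×2.42 = 45.38 ft³/s
Panel 3-4: Δb = 1.5 ft, d̄ = (4.30+3.27)/2 = 3.785, v̄ = (2.87+1.87)/2 = 2.37 → q = 1.5×3.785×2.37 = 13.46 ft³/s
Panel 4-5: Δb = 1.9 ft, d̄ = (3.27+0.92)/2 = 2.095, v̄ = (1.87+1.01)/2 = 1.44 → q = 1.9×2.095×1.44 = 5.732 ft³/s
Q = Σ q = 70.64 ft³/s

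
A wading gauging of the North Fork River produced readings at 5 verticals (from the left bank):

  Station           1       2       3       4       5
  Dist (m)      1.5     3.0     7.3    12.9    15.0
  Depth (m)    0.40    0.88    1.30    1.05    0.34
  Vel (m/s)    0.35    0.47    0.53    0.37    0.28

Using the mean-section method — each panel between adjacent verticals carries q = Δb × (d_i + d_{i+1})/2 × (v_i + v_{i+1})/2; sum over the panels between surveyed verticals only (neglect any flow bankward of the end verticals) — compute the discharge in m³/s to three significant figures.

6.17 m³/s

Panel 1-2: Δb = 1.5 m, d̄ = (0.40+0.88)/2 = 0.64, v̄ = (0.35+0.47)/2 = 0.41 → q = 1.5×0.64×0.41 = 0.3936 m³/s
Panel 2-3: Δb = 4.3 m, d̄ = (0.88+1.30)/2 = 1.09, v̄ = (0.47+0.53)/2 = 0.5 → q = 4.3×1.09×0.5 = 2.344 m³/s
Panel 3-4: Δb = 5.6 m, d̄ = (1.30+1.05)/2 = 1.175, v̄ = (0.53+0.37)/2 = 0.45 → q = 5.6×1.175×0.45 = 2.961 m³/s
Panel 4-5: Δb = 2.1 m, d̄ = (1.05+0.34)/2 = 0.695, v̄ = (0.37+0.28)/2 = 0.325 → q = 2.1×0.695×0.325 = 0.4743 m³/s
Q = Σ q = 6.172 m³/s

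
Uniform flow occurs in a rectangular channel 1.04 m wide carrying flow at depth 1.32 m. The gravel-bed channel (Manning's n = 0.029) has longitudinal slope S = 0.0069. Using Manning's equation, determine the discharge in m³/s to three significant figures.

A = b·y = 1.04 × 1.32 = 1.373 m²
P = b + 2y = 1.04 + 2×1.32 = 3.680 m
R = A/P = 1.373/3.680 = 0.3730 m
Q = (1/n)·A·R^(2/3)·S^(1/2) = (1/0.029) × 1.373 × 0.3730^(2/3) × 0.0069^(1/2) = 2.038 m³/s

2.04 m³/s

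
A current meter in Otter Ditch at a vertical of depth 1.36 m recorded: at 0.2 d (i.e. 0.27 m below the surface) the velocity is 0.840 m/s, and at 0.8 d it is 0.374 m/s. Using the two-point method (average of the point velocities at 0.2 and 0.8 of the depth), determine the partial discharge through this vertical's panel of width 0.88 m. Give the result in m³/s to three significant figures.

0.726 m³/s

v̄ = (0.840 + 0.374) / 2 = 0.6070 m/s
q = v̄ × d × w = 0.6070 × 1.36 × 0.88 = 0.7265 m³/s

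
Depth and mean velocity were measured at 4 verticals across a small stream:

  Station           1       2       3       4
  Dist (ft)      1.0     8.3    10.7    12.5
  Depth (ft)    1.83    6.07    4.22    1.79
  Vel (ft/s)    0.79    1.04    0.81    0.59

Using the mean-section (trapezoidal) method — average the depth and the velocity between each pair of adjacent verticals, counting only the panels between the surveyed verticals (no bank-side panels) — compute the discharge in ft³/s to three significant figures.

41.6 ft³/s

Panel 1-2: Δb = 7.3 ft, d̄ = (1.83+6.07)/2 = 3.95, v̄ = (0.79+1.04)/2 = 0.915 → q = 7.3×3.95×0.915 = 26.38 ft³/s
Panel 2-3: Δb = 2.4 ft, d̄ = (6.07+4.22)/2 = 5.145, v̄ = (1.04+0.81)/2 = 0.925 → q = 2.4×5.145×0.925 = 11.42 ft³/s
Panel 3-4: Δb = 1.8 ft, d̄ = (4.22+1.79)/2 = 3.005, v̄ = (0.81+0.59)/2 = 0.7 → q = 1.8×3.005×0.7 = 3.786 ft³/s
Q = Σ q = 41.59 ft³/s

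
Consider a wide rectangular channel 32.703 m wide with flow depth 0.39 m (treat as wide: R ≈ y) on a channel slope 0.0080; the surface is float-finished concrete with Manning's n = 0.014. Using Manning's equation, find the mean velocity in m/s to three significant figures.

3.41 m/s

A = b·y = 32.703 × 0.39 = 12.75 m²
Wide channel: R ≈ y = 0.39 m
Q = (1/n)·A·R^(2/3)·S^(1/2) = (1/0.014) × 12.75 × 0.3900^(2/3) × 0.0080^(1/2) = 43.50 m³/s
V = Q/A = 43.50/12.75 = 3.410 m/s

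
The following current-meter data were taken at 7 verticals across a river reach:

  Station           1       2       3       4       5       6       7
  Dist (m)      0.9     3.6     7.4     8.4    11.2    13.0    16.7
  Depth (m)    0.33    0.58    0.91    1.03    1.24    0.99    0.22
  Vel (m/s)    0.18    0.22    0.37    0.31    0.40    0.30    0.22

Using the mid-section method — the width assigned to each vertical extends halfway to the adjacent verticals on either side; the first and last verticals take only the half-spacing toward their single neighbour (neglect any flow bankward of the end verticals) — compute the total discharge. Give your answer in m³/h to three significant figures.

w_1 = (3.6 − 0.9)/2 = 1.35 m; q_1 = 0.18 × 0.33 × 1.35 = 0.08019 m³/s
w_2 = (7.4 − 0.9)/2 = 3.25 m; q_2 = 0.22 × 0.58 × 3.25 = 0.4147 m³/s
w_3 = (8.4 − 3.6)/2 = 2.4 m; q_3 = 0.37 × 0.91 × 2.4 = 0.8081 m³/s
w_4 = (11.2 − 7.4)/2 = 1.9 m; q_4 = 0.31 × 1.03 × 1.9 = 0.6067 m³/s
w_5 = (13.0 − 8.4)/2 = 2.3 m; q_5 = 0.40 × 1.24 × 2.3 = 1.141 m³/s
w_6 = (16.7 − 11.2)/2 = 2.75 m; q_6 = 0.30 × 0.99 × 2.75 = 0.8168 m³/s
w_7 = (16.7 − 13.0)/2 = 1.85 m; q_7 = 0.22 × 0.22 × 1.85 = 0.08954 m³/s
Q = Σ qᵢ = 3.957 m³/s
= 3.957 × 3600 = 14240 m³/h

14200 m³/h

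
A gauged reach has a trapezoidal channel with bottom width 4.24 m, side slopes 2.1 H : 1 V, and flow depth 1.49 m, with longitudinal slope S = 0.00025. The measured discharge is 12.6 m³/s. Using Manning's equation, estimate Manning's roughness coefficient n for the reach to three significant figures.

0.0136

A = (b + z·y)·y = (4.24 + 2.1×1.49)×1.49 = 10.98 m²
P = b + 2y√(1+z²) = 4.24 + 2×1.49×√(1+2.1²) = 11.17 m
R = A/P = 10.98/11.17 = 0.9829 m
n = (1/Q)·A·R^(2/3)·S^(1/2) = (1/12.6) × 10.98 × 0.9885 × 0.01581 = 0.01362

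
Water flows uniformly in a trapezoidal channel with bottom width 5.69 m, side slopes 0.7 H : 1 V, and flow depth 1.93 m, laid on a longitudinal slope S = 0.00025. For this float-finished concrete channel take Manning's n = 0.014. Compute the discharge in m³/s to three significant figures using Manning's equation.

18.3 m³/s

A = (b + z·y)·y = (5.69 + 0.7×1.93)×1.93 = 13.59 m²
P = b + 2y√(1+z²) = 5.69 + 2×1.93×√(1+0.7²) = 10.40 m
R = A/P = 13.59/10.40 = 1.306 m
Q = (1/n)·A·R^(2/3)·S^(1/2) = (1/0.014) × 13.59 × 1.306^(2/3) × 0.00025^(1/2) = 18.34 m³/s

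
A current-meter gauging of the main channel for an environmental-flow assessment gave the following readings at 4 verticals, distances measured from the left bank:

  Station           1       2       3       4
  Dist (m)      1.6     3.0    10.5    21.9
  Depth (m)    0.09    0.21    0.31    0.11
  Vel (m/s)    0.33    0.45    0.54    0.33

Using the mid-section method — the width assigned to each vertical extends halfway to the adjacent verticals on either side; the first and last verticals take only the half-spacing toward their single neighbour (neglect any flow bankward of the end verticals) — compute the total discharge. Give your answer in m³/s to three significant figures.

w_1 = (3.0 − 1.6)/2 = 0.7 m; q_1 = 0.33 × 0.09 × 0.7 = 0.02079 m³/s
w_2 = (10.5 − 1.6)/2 = 4.45 m; q_2 = 0.45 × 0.21 × 4.45 = 0.4205 m³/s
w_3 = (21.9 − 3.0)/2 = 9.45 m; q_3 = 0.54 × 0.31 × 9.45 = 1.582 m³/s
w_4 = (21.9 − 10.5)/2 = 5.7 m; q_4 = 0.33 × 0.11 × 5.7 = 0.2069 m³/s
Q = Σ qᵢ = 2.230 m³/s

2.23 m³/s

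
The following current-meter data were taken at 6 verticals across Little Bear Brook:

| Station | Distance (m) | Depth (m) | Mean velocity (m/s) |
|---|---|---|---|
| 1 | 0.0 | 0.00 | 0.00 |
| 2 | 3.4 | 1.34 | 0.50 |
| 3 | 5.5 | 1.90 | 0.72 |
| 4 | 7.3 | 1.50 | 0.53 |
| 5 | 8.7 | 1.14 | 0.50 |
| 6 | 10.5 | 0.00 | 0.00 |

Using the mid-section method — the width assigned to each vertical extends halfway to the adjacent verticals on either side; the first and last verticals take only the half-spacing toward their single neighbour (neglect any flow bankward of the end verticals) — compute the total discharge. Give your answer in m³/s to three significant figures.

w_2 = (5.5 − 0.0)/2 = 2.75 m; q_2 = 0.50 × 1.34 × 2.75 = 1.843 m³/s
w_3 = (7.3 − 3.4)/2 = 1.95 m; q_3 = 0.72 × 1.90 × 1.95 = 2.668 m³/s
w_4 = (8.7 − 5.5)/2 = 1.6 m; q_4 = 0.53 × 1.50 × 1.6 = 1.272 m³/s
w_5 = (10.5 − 7.3)/2 = 1.6 m; q_5 = 0.50 × 1.14 × 1.6 = 0.9120 m³/s
Stations 1, 6 contribute zero (depth or velocity is 0).
Q = Σ qᵢ = 6.694 m³/s

6.69 m³/s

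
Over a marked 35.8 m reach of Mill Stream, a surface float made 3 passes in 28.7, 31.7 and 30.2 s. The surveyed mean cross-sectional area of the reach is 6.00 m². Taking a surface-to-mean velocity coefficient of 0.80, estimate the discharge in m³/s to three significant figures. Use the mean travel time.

t̄ = (28.7 + 31.7 + 30.2) / 3 = 30.2 s
v_surface = L / t̄ = 35.8 / 30.2 = 1.185 m/s
v_mean = 0.80 × 1.185 = 0.9483 m/s
Q = A × v_mean = 6.00 × 0.9483 = 5.690 m³/s

5.69 m³/s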